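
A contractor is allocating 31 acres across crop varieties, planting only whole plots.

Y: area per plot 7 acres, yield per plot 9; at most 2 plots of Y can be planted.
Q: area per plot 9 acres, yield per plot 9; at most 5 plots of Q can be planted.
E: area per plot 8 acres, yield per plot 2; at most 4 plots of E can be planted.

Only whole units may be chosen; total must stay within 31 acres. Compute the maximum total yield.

29

3×Q: area 27 ≤ 31, yield 3·9 = 27.
2×Y, 1×Q, and 1×E: area 31 ≤ 31, yield 2·9 + 1·9 + 1·2 = 29.
Best is 29.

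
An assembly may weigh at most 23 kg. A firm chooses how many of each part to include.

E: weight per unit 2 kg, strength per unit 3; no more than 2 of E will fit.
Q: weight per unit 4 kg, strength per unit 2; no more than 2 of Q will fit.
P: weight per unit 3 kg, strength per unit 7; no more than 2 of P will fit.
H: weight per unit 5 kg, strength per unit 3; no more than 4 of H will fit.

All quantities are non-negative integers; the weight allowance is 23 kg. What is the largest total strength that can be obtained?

27

2×E, 2×Q, 2×P, and 1×H: weight 23 ≤ 23, strength 2·3 + 2·2 + 2·7 + 1·3 = 27.
1×E, 2×P, and 3×H: weight 23 ≤ 23, strength 1·3 + 2·7 + 3·3 = 26.
Best is 27.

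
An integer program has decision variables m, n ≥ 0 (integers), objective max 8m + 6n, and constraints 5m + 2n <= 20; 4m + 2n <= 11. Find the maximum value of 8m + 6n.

(m,n)=(0,5): 5·0+2·5=10≤20, 4·0+2·5=10≤11, objective 30.
(m,n)=(0,4): 5·0+2·4=8≤20, 4·0+2·4=8≤11, objective 24.
No feasible integer point exceeds 30.

30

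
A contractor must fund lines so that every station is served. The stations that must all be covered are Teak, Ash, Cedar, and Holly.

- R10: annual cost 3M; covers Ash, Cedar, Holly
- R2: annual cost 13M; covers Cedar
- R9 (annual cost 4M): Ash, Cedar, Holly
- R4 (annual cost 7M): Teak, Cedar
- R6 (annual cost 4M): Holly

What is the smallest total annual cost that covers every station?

10

Choose R10 and R4: together they cover Teak, Ash, Cedar, Holly — every station.
Total annual cost: 3 + 7 = 10.
No cover costs less than 10.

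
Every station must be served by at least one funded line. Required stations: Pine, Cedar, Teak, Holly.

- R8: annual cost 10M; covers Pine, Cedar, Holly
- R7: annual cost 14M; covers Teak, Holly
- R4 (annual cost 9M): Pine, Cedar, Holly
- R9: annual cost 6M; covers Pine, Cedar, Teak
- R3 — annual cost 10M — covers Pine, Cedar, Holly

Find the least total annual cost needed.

Choose R4 and R9: together they cover Pine, Cedar, Teak, Holly — every station.
Total annual cost: 9 + 6 = 15.
No cover costs less than 15.

15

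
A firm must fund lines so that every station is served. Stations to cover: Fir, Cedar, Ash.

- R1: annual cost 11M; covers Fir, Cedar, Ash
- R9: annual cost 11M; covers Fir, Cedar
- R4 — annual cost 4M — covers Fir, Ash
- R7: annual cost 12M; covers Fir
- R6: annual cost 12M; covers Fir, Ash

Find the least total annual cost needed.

This is an integer covering problem.
R1 alone covers Fir, Cedar, Ash — every station.
Total annual cost: 11.

11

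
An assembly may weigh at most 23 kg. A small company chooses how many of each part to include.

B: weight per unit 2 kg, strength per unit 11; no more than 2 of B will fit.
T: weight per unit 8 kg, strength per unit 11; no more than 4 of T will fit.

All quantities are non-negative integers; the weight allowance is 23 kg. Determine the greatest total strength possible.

44

Take 2×B and 2×T: weight 20 ≤ 23, strength 2·11 + 2·11 = 44.
B has the best ratio (11/2) and is taken to its limit of 2; remaining capacity is filled optimally with the others.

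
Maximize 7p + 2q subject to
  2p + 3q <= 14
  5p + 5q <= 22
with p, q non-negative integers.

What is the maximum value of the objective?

The continuous relaxation peaks at (4.4, 0) with value 30.80; rounding to a feasible lattice point costs some objective.
(p,q)=(4,0): 2·4+3·0=8≤14, 5·4+5·0=20≤22, objective 28.
(p,q)=(3,1): 2·3+3·1=9≤14, 5·3+5·1=20≤22, objective 23.
(p,q)=(3,0): 2·3+3·0=6≤14, 5·3+5·0=15≤22, objective 21.
The best lattice point is (4,0), giving 28.

28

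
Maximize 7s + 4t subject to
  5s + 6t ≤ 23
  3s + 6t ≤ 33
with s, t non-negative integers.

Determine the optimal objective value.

(s,t)=(4,0): 5·4+6·0=20≤23, 3·4+6·0=12≤33, objective 28.
(s,t)=(3,1): 5·3+6·1=21≤23, 3·3+6·1=15≤33, objective 25.
(s,t)=(3,0): 5·3+6·0=15≤23, 3·3+6·0=9≤33, objective 21.
Maximum is 28 at (s,t)=(4,0).

28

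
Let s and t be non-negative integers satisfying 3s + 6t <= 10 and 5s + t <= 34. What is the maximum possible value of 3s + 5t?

Relaxing integrality, the LP optimum is 10.00 at (s,t) = (3.33, 0), which is not an integer point.
(s,t)=(3,0): 3·3+6·0=9≤10, 5·3+1·0=15≤34, objective 9.
(s,t)=(2,0): 3·2+6·0=6≤10, 5·2+1·0=10≤34, objective 6.
The best lattice point is (3,0), giving 9.

9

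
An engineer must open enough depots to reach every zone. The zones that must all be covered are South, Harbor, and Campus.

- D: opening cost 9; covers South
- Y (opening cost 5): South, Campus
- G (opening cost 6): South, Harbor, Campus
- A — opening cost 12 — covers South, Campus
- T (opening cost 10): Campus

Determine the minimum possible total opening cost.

6

G alone covers South, Harbor, Campus — every zone.
Total opening cost: 6.
No cover costs less than 6.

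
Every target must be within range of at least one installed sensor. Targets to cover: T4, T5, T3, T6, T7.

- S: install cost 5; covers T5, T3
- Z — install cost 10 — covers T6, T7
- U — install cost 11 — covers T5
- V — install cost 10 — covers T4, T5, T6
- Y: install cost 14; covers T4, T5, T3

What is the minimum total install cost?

24

The greedy cost-per-new-target heuristic would pick S, Z, and V for 25, but a cheaper cover exists.
Choose Z and Y: together they cover T4, T5, T3, T6, T7 — every target.
Total install cost: 10 + 14 = 24.
No cover costs less than 24.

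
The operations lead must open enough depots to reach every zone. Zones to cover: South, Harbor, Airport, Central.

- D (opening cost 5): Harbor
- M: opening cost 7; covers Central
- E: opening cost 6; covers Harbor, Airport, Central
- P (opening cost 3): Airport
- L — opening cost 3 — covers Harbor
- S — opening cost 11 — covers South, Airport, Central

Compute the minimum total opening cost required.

14

This is an integer covering problem.
The greedy cost-per-new-zone heuristic would pick E and S for 17, but a cheaper cover exists.
Choose L and S: together they cover South, Harbor, Airport, Central — every zone.
Total opening cost: 3 + 11 = 14.
No cover costs less than 14.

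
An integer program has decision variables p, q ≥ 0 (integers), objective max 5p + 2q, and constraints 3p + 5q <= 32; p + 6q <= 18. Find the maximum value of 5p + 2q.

(p,q)=(10,0): 3·10+5·0=30≤32, 1·10+6·0=10≤18, objective 50.
(p,q)=(9,1): 3·9+5·1=32≤32, 1·9+6·1=15≤18, objective 47.
(p,q)=(9,0): 3·9+5·0=27≤32, 1·9+6·0=9≤18, objective 45.
The best lattice point is (10,0), giving 50.

50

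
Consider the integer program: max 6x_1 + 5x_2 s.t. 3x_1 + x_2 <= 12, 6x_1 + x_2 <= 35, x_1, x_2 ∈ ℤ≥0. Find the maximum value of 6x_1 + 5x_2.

60

(x_1,x_2)=(0,12): 3·0+1·12=12≤12, 6·0+1·12=12≤35, objective 60.
(x_1,x_2)=(0,11): 3·0+1·11=11≤12, 6·0+1·11=11≤35, objective 55.
Maximum is 60 at (x_1,x_2)=(0,12).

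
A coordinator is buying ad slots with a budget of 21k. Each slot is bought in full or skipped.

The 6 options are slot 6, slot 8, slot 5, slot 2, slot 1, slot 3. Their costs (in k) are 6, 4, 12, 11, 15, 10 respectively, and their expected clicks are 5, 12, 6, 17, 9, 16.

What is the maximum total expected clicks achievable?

34

Allowing fractional choices, the relaxed optimum would be about 38.8, but ad slots are indivisible.
slot 6 + slot 8 + slot 2: cost 6 + 4 + 11 = 21 ≤ 21, expected clicks 5 + 12 + 17 = 34.
slot 6 + slot 8 + slot 3: cost 6 + 4 + 10 = 20 ≤ 21, expected clicks 5 + 12 + 16 = 33.
slot 2 + slot 3: cost 11 + 10 = 21 ≤ 21, expected clicks 17 + 16 = 33.
Best is slot 6, slot 8, and slot 2 with total expected clicks 34.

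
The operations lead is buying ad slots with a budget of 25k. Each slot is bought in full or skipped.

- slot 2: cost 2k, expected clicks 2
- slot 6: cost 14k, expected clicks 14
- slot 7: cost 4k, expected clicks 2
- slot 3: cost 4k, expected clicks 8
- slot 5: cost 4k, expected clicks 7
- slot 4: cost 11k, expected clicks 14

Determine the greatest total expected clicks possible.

33

This is an integer program with binary decision variables.
slot 2 + slot 7 + slot 3 + slot 5 + slot 4: cost 2 + 4 + 4 + 4 + 11 = 25 ≤ 25, expected clicks 2 + 2 + 8 + 7 + 14 = 33.
slot 2 + slot 3 + slot 5 + slot 4: cost 2 + 4 + 4 + 11 = 21 ≤ 25, expected clicks 2 + 8 + 7 + 14 = 31.
slot 7 + slot 3 + slot 5 + slot 4: cost 4 + 4 + 4 + 11 = 23 ≤ 25, expected clicks 2 + 8 + 7 + 14 = 31.
Best is slot 2, slot 7, slot 3, slot 5, and slot 4 with total expected clicks 33.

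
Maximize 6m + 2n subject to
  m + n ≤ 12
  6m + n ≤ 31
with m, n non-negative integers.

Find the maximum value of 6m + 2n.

Relaxing integrality, the LP optimum is 39.20 at (m,n) = (3.8, 8.2), which is not an integer point.
(m,n)=(4,7) is feasible, giving 38.
(m,n)=(4,6) is feasible, giving 36.
No feasible integer point exceeds 38.

38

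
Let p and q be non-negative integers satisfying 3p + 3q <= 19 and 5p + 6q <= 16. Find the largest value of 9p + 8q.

27

The continuous relaxation peaks at (3.2, 0) with value 28.80; rounding to a feasible lattice point costs some objective.
(p,q)=(3,0): 3·3+3·0=9≤19, 5·3+6·0=15≤16, objective 27.
(p,q)=(2,1): 3·2+3·1=9≤19, 5·2+6·1=16≤16, objective 26.
(p,q)=(2,0): 3·2+3·0=6≤19, 5·2+6·0=10≤16, objective 18.
Maximum is 27 at (p,q)=(3,0).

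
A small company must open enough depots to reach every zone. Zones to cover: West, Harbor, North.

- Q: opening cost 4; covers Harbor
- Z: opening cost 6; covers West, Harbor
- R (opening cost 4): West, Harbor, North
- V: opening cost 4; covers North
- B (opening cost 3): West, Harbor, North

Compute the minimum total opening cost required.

B alone covers West, Harbor, North — every zone.
Total opening cost: 3.
No cover costs less than 3.

3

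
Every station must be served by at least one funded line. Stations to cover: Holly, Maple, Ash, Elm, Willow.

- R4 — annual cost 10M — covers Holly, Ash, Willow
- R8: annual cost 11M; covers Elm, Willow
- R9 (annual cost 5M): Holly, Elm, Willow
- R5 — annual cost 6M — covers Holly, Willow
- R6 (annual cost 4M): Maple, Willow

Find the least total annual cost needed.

Choose R4, R9, and R6: together they cover Holly, Maple, Ash, Elm, Willow — every station.
Total annual cost: 10 + 5 + 4 = 19.

19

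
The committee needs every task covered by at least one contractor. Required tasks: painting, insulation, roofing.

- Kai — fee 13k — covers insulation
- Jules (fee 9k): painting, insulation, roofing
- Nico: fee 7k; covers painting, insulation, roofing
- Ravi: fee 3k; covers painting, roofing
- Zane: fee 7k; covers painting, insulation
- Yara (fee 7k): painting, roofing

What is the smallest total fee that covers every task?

7

This is a weighted set-cover instance.
The greedy cost-per-new-task heuristic would pick Ravi and Nico for 10, but a cheaper cover exists.
Nico alone covers painting, insulation, roofing — every task.
Total fee: 7.
No cover costs less than 7.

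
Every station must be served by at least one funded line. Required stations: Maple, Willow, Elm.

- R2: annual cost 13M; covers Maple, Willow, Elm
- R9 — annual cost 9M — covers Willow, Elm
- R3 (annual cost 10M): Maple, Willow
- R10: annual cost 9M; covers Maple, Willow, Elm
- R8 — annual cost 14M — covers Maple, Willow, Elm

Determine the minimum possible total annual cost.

9

R10 alone covers Maple, Willow, Elm — every station.
Total annual cost: 9.
No cover costs less than 9.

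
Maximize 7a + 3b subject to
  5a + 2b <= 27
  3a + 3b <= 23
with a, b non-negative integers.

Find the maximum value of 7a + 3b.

38

(a,b)=(5,1): 5·5+2·1=27≤27, 3·5+3·1=18≤23, objective 38.
(a,b)=(4,3): 5·4+2·3=26≤27, 3·4+3·3=21≤23, objective 37.
(a,b)=(5,0): 5·5+2·0=25≤27, 3·5+3·0=15≤23, objective 35.
The best lattice point is (5,1), giving 38.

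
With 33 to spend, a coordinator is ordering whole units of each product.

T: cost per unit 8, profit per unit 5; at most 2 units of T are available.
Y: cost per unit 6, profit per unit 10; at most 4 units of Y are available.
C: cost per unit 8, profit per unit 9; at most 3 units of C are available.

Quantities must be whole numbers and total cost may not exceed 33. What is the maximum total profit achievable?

Y has the best ratio (10/6); taking only Y gives at most 4×10 = 40 (stopped by the supply cap of 4).
Mixing does better — 4×Y and 1×C: cost 32 ≤ 33, profit 4·10 + 1·9 = 49.

49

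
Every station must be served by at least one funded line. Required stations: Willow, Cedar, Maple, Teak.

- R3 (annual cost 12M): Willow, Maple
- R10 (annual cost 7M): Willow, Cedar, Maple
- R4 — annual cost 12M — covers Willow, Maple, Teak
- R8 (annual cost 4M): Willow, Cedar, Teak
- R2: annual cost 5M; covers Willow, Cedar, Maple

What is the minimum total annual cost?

Choose R8 and R2: together they cover Willow, Cedar, Maple, Teak — every station.
Total annual cost: 4 + 5 = 9.
No cover costs less than 9.

9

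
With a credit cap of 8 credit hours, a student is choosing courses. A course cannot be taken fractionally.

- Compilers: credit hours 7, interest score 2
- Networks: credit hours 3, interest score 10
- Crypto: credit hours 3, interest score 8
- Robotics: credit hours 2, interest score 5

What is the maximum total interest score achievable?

23

Networks + Robotics: credit hours 3 + 2 = 5 ≤ 8, interest score 10 + 5 = 15.
Networks + Crypto: credit hours 3 + 3 = 6 ≤ 8, interest score 10 + 8 = 18.
Networks + Crypto + Robotics: credit hours 3 + 3 + 2 = 8 ≤ 8, interest score 10 + 8 + 5 = 23.
Best is Networks, Crypto, and Robotics with total interest score 23.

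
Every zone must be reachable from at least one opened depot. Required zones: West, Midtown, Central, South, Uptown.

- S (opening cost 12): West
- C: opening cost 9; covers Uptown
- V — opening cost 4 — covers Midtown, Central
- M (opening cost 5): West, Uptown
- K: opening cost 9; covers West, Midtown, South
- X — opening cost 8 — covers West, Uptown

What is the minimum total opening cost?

18

Choose V, M, and K: together they cover West, Midtown, Central, South, Uptown — every zone.
Total opening cost: 4 + 5 + 9 = 18.
No cover costs less than 18.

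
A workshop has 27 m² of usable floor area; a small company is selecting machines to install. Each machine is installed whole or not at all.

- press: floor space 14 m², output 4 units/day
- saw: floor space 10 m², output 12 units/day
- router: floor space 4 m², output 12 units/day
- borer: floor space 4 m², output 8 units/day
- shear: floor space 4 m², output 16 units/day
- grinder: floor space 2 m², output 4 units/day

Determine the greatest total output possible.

52

Treat it as a binary knapsack problem.
saw + router + borer + shear: floor space 10 + 4 + 4 + 4 = 22 ≤ 27, output 12 + 12 + 8 + 16 = 48.
saw + router + shear + grinder: floor space 10 + 4 + 4 + 2 = 20 ≤ 27, output 12 + 12 + 16 + 4 = 44.
saw + router + borer + shear + grinder: floor space 10 + 4 + 4 + 4 + 2 = 24 ≤ 27, output 12 + 12 + 8 + 16 + 4 = 52.
Best is saw, router, borer, shear, and grinder with total output 52.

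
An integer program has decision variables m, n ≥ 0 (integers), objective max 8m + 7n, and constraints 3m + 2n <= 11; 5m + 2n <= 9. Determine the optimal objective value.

The continuous relaxation peaks at (0, 4.5) with value 31.50; rounding to a feasible lattice point costs some objective.
(m,n)=(0,4) is feasible, giving 28.
(m,n)=(0,3) is feasible, giving 21.
Maximum is 28 at (m,n)=(0,4).

28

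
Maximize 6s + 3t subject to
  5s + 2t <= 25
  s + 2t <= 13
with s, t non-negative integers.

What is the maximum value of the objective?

(s,t)=(3,5): 5·3+2·5=25≤25, 1·3+2·5=13≤13, objective 33.
(s,t)=(3,4): 5·3+2·4=23≤25, 1·3+2·4=11≤13, objective 30.
(s,t)=(2,5): 5·2+2·5=20≤25, 1·2+2·5=12≤13, objective 27.
(s,t)=(2,4): 5·2+2·4=18≤25, 1·2+2·4=10≤13, objective 24.
Maximum is 33 at (s,t)=(3,5).

33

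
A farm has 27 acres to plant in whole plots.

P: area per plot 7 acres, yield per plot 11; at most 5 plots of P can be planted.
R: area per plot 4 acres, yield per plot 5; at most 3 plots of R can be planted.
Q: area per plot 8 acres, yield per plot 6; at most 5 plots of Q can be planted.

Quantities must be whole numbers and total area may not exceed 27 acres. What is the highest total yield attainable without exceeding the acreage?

38

3×P and 1×R: area 25 ≤ 27, yield 3·11 + 1·5 = 38.
2×P and 3×R: area 26 ≤ 27, yield 2·11 + 3·5 = 37.
Best is 38.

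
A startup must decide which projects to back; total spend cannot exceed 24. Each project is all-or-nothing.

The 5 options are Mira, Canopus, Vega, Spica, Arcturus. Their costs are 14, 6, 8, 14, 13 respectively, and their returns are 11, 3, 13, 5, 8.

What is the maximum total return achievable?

Treat it as a binary knapsack problem.
Allowing fractional choices, the relaxed optimum would be about 25.2, but projects are indivisible.
Mira + Vega: cost 14 + 8 = 22 ≤ 24, return 11 + 13 = 24.
Vega + Spica: cost 8 + 14 = 22 ≤ 24, return 13 + 5 = 18.
Vega + Arcturus: cost 8 + 13 = 21 ≤ 24, return 13 + 8 = 21.
Best is Mira and Vega with total return 24.

24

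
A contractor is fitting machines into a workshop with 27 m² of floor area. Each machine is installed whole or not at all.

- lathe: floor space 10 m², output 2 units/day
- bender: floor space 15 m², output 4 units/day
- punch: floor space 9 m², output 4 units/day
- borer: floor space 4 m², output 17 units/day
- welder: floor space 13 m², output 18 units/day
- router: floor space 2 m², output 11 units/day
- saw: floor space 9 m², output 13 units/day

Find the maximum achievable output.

48

Treat it as a binary knapsack problem.
Take borer, welder, and saw: floor space 4 + 13 + 9 = 26 ≤ 27, output 17 + 18 + 13 = 48.
No other feasible combination does better.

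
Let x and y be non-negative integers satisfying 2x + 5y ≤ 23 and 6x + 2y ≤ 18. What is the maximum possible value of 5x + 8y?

37

The continuous relaxation peaks at (1.69, 3.92) with value 39.85; rounding to a feasible lattice point costs some objective.
(x,y)=(1,4): 2·1+5·4=22≤23, 6·1+2·4=14≤18, objective 37.
(x,y)=(2,3): 2·2+5·3=19≤23, 6·2+2·3=18≤18, objective 34.
(x,y)=(0,4): 2·0+5·4=20≤23, 6·0+2·4=8≤18, objective 32.
The best lattice point is (1,4), giving 37.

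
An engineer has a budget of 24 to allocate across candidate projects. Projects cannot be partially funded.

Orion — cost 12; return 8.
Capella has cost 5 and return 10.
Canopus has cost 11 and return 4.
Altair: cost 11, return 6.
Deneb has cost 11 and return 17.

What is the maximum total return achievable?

27

Allowing fractional choices, the relaxed optimum would be about 32.3, but projects are indivisible.
Capella + Deneb: cost 5 + 11 = 16 ≤ 24, return 10 + 17 = 27.
Altair + Deneb: cost 11 + 11 = 22 ≤ 24, return 6 + 17 = 23.
Orion + Deneb: cost 12 + 11 = 23 ≤ 24, return 8 + 17 = 25.
Best is Capella and Deneb with total return 27.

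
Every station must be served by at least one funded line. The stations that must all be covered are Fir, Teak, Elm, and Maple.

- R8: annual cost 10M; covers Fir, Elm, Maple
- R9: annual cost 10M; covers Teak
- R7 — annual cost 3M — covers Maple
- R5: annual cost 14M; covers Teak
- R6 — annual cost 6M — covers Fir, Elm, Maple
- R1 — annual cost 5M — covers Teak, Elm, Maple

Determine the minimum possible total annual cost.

11

Choose R6 and R1: together they cover Fir, Teak, Elm, Maple — every station.
Total annual cost: 6 + 5 = 11.
No cover costs less than 11.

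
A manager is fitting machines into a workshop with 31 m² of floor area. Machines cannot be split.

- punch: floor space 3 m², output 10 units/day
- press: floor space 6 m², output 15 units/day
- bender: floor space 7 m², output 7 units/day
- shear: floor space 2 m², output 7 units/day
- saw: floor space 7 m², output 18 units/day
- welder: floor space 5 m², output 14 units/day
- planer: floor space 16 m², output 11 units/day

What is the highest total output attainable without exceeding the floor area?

Take punch, press, bender, shear, saw, and welder: floor space 3 + 6 + 7 + 2 + 7 + 5 = 30 ≤ 31, output 10 + 15 + 7 + 7 + 18 + 14 = 71.
No other feasible combination does better.

71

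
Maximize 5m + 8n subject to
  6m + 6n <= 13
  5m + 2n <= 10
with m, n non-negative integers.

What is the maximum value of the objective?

The continuous relaxation peaks at (0, 2.17) with value 17.33; rounding to a feasible lattice point costs some objective.
(m,n)=(0,2): 6·0+6·2=12≤13, 5·0+2·2=4≤10, objective 16.
(m,n)=(1,1): 6·1+6·1=12≤13, 5·1+2·1=7≤10, objective 13.
(m,n)=(0,1): 6·0+6·1=6≤13, 5·0+2·1=2≤10, objective 8.
The best lattice point is (0,2), giving 16.

16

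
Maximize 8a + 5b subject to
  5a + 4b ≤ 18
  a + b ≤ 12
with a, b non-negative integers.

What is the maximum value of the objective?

26

Relaxing integrality, the LP optimum is 28.80 at (a,b) = (3.6, 0), which is not an integer point.
(a,b)=(2,2): 5·2+4·2=18≤18, 1·2+1·2=4≤12, objective 26.
(a,b)=(3,0): 5·3+4·0=15≤18, 1·3+1·0=3≤12, objective 24.
(a,b)=(1,3): 5·1+4·3=17≤18, 1·1+1·3=4≤12, objective 23.
The best lattice point is (2,2), giving 26.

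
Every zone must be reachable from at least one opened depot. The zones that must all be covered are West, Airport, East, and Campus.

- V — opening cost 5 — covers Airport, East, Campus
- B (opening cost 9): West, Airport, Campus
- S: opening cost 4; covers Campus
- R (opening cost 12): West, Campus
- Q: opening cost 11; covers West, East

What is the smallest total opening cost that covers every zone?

14

Choose V and B: together they cover West, Airport, East, Campus — every zone.
Total opening cost: 5 + 9 = 14.
No cover costs less than 14.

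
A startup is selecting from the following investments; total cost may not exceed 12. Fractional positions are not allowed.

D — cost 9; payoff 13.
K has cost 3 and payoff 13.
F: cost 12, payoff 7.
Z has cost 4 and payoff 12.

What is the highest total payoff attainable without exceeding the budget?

26

D + K: cost 9 + 3 = 12 ≤ 12, payoff 13 + 13 = 26.
K + Z: cost 3 + 4 = 7 ≤ 12, payoff 13 + 12 = 25.
K: cost 3 ≤ 12, payoff 13.
Best is D and K with total payoff 26.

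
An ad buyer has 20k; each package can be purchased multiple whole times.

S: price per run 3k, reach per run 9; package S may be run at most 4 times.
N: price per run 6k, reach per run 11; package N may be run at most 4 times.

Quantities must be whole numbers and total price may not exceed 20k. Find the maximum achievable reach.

47

This is a bounded integer knapsack.
S has the best ratio (9/3); taking only S gives at most 4×9 = 36 (stopped by the supply cap of 4).
Mixing does better — 4×S and 1×N: price 18 ≤ 20, reach 4·9 + 1·11 = 47.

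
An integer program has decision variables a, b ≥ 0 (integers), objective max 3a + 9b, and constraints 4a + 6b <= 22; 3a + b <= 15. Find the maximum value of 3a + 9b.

The continuous relaxation peaks at (0, 3.67) with value 33.00; rounding to a feasible lattice point costs some objective.
(a,b)=(1,3): 4·1+6·3=22≤22, 3·1+1·3=6≤15, objective 30.
(a,b)=(0,3): 4·0+6·3=18≤22, 3·0+1·3=3≤15, objective 27.
(a,b)=(2,2): 4·2+6·2=20≤22, 3·2+1·2=8≤15, objective 24.
(a,b)=(1,2): 4·1+6·2=16≤22, 3·1+1·2=5≤15, objective 21.
Maximum is 30 at (a,b)=(1,3).

30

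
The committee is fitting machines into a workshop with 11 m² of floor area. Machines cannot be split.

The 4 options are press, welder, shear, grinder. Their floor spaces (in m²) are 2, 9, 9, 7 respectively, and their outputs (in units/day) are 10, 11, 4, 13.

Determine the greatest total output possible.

Allowing fractional choices, the relaxed optimum would be about 25.4, but machines are indivisible.
press + welder: floor space 2 + 9 = 11 ≤ 11, output 10 + 11 = 21.
press + grinder: floor space 2 + 7 = 9 ≤ 11, output 10 + 13 = 23.
press + shear: floor space 2 + 9 = 11 ≤ 11, output 10 + 4 = 14.
Best is press and grinder with total output 23.

23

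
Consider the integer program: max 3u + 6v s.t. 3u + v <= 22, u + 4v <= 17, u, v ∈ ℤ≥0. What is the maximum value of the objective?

33

Relaxing integrality, the LP optimum is 35.18 at (u,v) = (6.45, 2.64), which is not an integer point.
(u,v)=(5,3): 3·5+1·3=18≤22, 1·5+4·3=17≤17, objective 33.
(u,v)=(6,2): 3·6+1·2=20≤22, 1·6+4·2=14≤17, objective 30.
(u,v)=(4,3): 3·4+1·3=15≤22, 1·4+4·3=16≤17, objective 30.
(u,v)=(7,1): 3·7+1·1=22≤22, 1·7+4·1=11≤17, objective 27.
No feasible integer point exceeds 33.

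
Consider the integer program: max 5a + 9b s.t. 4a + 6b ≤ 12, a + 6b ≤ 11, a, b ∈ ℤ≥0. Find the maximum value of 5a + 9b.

(a,b)=(3,0): 4·3+6·0=12≤12, 1·3+6·0=3≤11, objective 15.
(a,b)=(1,1): 4·1+6·1=10≤12, 1·1+6·1=7≤11, objective 14.
No feasible integer point exceeds 15.

15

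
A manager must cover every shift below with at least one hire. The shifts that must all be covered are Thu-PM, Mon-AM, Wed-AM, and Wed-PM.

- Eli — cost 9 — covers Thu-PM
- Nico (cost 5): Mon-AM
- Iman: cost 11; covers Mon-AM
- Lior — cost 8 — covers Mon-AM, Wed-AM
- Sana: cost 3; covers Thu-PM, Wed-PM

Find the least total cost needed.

11

Choose Lior and Sana: together they cover Thu-PM, Mon-AM, Wed-AM, Wed-PM — every shift.
Total cost: 8 + 3 = 11.
No cover costs less than 11.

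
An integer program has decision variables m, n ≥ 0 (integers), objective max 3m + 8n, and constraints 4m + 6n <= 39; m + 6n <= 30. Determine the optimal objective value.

41

Relaxing integrality, the LP optimum is 45.00 at (m,n) = (3, 4.5), which is not an integer point.
(m,n)=(3,4): 4·3+6·4=36≤39, 1·3+6·4=27≤30, objective 41.
(m,n)=(2,4): 4·2+6·4=32≤39, 1·2+6·4=26≤30, objective 38.
(m,n)=(4,3): 4·4+6·3=34≤39, 1·4+6·3=22≤30, objective 36.
(m,n)=(3,3): 4·3+6·3=30≤39, 1·3+6·3=21≤30, objective 33.
No feasible integer point exceeds 41.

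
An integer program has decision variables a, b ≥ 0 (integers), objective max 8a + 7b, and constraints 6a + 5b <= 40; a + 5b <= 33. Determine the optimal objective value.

(a,b)=(5,2): 6·5+5·2=40≤40, 1·5+5·2=15≤33, objective 54.
(a,b)=(4,3): 6·4+5·3=39≤40, 1·4+5·3=19≤33, objective 53.
No feasible integer point exceeds 54.

54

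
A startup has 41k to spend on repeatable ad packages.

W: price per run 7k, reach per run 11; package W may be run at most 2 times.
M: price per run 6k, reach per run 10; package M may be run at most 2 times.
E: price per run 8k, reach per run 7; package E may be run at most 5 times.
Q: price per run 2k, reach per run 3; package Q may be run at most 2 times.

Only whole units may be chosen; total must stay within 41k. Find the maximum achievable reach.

55

This is a bounded integer knapsack.
Take 2×W, 2×M, 1×E, and 2×Q: price 38 ≤ 41, reach 2·11 + 2·10 + 1·7 + 2·3 = 55.
M has the best ratio (10/6) and is taken to its limit of 2; remaining capacity is filled optimally with the others.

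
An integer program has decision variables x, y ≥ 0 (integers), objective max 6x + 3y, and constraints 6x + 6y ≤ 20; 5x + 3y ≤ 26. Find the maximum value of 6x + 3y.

The continuous relaxation peaks at (3.33, 0) with value 20.00; rounding to a feasible lattice point costs some objective.
(x,y)=(3,0) is feasible, giving 18.
(x,y)=(2,1) is feasible, giving 15.
(x,y)=(2,0) is feasible, giving 12.
No feasible integer point exceeds 18.

18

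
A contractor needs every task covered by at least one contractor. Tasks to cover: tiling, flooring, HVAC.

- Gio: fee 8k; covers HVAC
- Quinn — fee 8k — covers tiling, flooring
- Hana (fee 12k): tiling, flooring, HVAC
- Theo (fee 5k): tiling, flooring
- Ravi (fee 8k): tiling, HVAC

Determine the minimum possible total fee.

12

This is a weighted set-cover instance.
The greedy cost-per-new-task heuristic would pick Theo and Gio for 13, but a cheaper cover exists.
Hana alone covers tiling, flooring, HVAC — every task.
Total fee: 12.
No cover costs less than 12.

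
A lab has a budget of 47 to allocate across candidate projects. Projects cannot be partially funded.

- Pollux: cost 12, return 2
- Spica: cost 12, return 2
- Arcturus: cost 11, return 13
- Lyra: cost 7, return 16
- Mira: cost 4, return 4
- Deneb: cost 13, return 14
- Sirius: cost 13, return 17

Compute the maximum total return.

60

Treat it as a binary knapsack problem.
Arcturus + Lyra + Deneb + Sirius: cost 11 + 7 + 13 + 13 = 44 ≤ 47, return 13 + 16 + 14 + 17 = 60.
Spica + Arcturus + Lyra + Mira + Sirius: cost 12 + 11 + 7 + 4 + 13 = 47 ≤ 47, return 2 + 13 + 16 + 4 + 17 = 52.
Pollux + Arcturus + Lyra + Mira + Sirius: cost 12 + 11 + 7 + 4 + 13 = 47 ≤ 47, return 2 + 13 + 16 + 4 + 17 = 52.
Best is Arcturus, Lyra, Deneb, and Sirius with total return 60.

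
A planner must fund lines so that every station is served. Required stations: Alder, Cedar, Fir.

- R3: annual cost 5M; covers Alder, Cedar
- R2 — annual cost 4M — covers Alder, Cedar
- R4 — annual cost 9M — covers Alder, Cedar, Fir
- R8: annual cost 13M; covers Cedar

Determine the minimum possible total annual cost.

9

This is an integer covering problem.
The greedy cost-per-new-station heuristic would pick R2 and R4 for 13, but a cheaper cover exists.
R4 alone covers Alder, Cedar, Fir — every station.
Total annual cost: 9.
No cover costs less than 9.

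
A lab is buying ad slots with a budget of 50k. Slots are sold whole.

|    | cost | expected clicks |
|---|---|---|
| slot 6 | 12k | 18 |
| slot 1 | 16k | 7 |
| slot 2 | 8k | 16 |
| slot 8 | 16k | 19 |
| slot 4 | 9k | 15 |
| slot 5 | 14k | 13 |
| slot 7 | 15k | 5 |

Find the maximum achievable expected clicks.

slot 6 + slot 2 + slot 8 + slot 4: cost 12 + 8 + 16 + 9 = 45 ≤ 50, expected clicks 18 + 16 + 19 + 15 = 68.
slot 2 + slot 8 + slot 4 + slot 5: cost 8 + 16 + 9 + 14 = 47 ≤ 50, expected clicks 16 + 19 + 15 + 13 = 63.
slot 6 + slot 2 + slot 8 + slot 5: cost 12 + 8 + 16 + 14 = 50 ≤ 50, expected clicks 18 + 16 + 19 + 13 = 66.
Best is slot 6, slot 2, slot 8, and slot 4 with total expected clicks 68.

68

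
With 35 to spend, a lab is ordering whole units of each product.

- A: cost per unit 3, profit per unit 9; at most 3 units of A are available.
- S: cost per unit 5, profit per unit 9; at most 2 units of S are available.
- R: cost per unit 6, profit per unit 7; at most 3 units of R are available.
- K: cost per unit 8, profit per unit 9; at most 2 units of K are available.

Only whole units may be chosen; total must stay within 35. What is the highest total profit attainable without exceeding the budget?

63

This is a bounded integer knapsack.
A has the best ratio (9/3); taking only A gives at most 3×9 = 27 (stopped by the supply cap of 3).
Mixing does better — 3×A, 2×S, and 2×K: cost 35 ≤ 35, profit 3·9 + 2·9 + 2·9 = 63.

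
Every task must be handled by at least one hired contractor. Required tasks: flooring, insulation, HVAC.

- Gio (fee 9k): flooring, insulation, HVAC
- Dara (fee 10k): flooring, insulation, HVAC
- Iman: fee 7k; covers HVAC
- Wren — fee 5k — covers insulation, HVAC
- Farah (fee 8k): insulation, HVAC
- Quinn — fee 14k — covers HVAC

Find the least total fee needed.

The greedy cost-per-new-task heuristic would pick Wren and Gio for 14, but a cheaper cover exists.
Gio alone covers flooring, insulation, HVAC — every task.
Total fee: 9.
No cover costs less than 9.

9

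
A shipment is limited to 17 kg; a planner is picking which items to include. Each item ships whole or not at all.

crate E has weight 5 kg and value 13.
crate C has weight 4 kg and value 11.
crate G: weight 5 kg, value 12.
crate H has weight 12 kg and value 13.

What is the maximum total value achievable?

Allowing fractional choices, the relaxed optimum would be about 39.2, but items are indivisible.
crate E + crate H: weight 5 + 12 = 17 ≤ 17, value 13 + 13 = 26.
crate E + crate G: weight 5 + 5 = 10 ≤ 17, value 13 + 12 = 25.
crate E + crate C + crate G: weight 5 + 4 + 5 = 14 ≤ 17, value 13 + 11 + 12 = 36.
Best is crate E, crate C, and crate G with total value 36.

36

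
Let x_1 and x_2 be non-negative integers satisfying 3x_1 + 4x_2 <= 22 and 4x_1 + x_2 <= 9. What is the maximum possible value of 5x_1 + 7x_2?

(x_1,x_2)=(0,5) is feasible, giving 35.
(x_1,x_2)=(1,4) is feasible, giving 33.
(x_1,x_2)=(0,4) is feasible, giving 28.
The best lattice point is (0,5), giving 35.

35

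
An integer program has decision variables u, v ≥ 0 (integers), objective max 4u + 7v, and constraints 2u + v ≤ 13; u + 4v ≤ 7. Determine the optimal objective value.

The continuous relaxation peaks at (6.43, 0.143) with value 26.71; rounding to a feasible lattice point costs some objective.
(u,v)=(6,0): 2·6+1·0=12≤13, 1·6+4·0=6≤7, objective 24.
(u,v)=(5,0): 2·5+1·0=10≤13, 1·5+4·0=5≤7, objective 20.
Maximum is 24 at (u,v)=(6,0).

24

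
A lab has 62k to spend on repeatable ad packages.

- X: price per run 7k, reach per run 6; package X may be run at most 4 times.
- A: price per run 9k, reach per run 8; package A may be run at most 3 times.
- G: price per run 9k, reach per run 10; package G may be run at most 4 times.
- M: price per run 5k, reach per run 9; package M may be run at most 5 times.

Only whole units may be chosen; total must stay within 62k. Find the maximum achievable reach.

1×A, 3×G, and 5×M: price 61 ≤ 62, reach 1·8 + 3·10 + 5·9 = 83.
4×G and 5×M: price 61 ≤ 62, reach 4·10 + 5·9 = 85.
Best is 85.

85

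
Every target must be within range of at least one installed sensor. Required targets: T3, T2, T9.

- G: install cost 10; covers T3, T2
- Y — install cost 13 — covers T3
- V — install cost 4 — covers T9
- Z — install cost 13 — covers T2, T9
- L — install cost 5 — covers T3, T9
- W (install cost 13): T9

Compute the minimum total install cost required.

This is an integer covering problem.
The greedy cost-per-new-target heuristic would pick L and G for 15, but a cheaper cover exists.
Choose G and V: together they cover T3, T2, T9 — every target.
Total install cost: 10 + 4 = 14.
No cover costs less than 14.

14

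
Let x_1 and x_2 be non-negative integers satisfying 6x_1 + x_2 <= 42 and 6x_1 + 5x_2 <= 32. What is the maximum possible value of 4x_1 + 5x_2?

30

Relaxing integrality, the LP optimum is 32.00 at (x_1,x_2) = (0, 6.4), which is not an integer point.
(x_1,x_2)=(0,6): 6·0+1·6=6≤42, 6·0+5·6=30≤32, objective 30.
(x_1,x_2)=(1,5): 6·1+1·5=11≤42, 6·1+5·5=31≤32, objective 29.
No feasible integer point exceeds 30.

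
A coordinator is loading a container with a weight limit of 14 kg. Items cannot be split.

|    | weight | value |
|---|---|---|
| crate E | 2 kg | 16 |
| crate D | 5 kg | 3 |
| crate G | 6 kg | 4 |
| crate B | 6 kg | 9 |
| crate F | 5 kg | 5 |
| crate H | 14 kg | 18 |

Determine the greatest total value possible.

This is an integer program with binary decision variables.
Take crate E, crate B, and crate F: weight 2 + 6 + 5 = 13 ≤ 14, value 16 + 9 + 5 = 30.
No other feasible combination does better.

30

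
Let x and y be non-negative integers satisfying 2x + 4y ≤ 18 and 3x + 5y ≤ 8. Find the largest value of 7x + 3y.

14

Relaxing integrality, the LP optimum is 18.67 at (x,y) = (2.67, 0), which is not an integer point.
(x,y)=(2,0): 2·2+4·0=4≤18, 3·2+5·0=6≤8, objective 14.
(x,y)=(1,1): 2·1+4·1=6≤18, 3·1+5·1=8≤8, objective 10.
(x,y)=(1,0): 2·1+4·0=2≤18, 3·1+5·0=3≤8, objective 7.
The best lattice point is (2,0), giving 14.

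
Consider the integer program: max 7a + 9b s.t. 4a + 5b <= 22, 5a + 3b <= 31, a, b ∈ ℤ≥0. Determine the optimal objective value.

39

Relaxing integrality, the LP optimum is 39.60 at (a,b) = (0, 4.4), which is not an integer point.
(a,b)=(3,2): 4·3+5·2=22≤22, 5·3+3·2=21≤31, objective 39.
(a,b)=(4,1): 4·4+5·1=21≤22, 5·4+3·1=23≤31, objective 37.
(a,b)=(0,4): 4·0+5·4=20≤22, 5·0+3·4=12≤31, objective 36.
(a,b)=(1,3): 4·1+5·3=19≤22, 5·1+3·3=14≤31, objective 34.
No feasible integer point exceeds 39.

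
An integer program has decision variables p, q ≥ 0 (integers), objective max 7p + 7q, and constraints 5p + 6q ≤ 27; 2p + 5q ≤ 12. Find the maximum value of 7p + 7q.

(p,q)=(5,0): 5·5+6·0=25≤27, 2·5+5·0=10≤12, objective 35.
(p,q)=(4,0): 5·4+6·0=20≤27, 2·4+5·0=8≤12, objective 28.
Maximum is 35 at (p,q)=(5,0).

35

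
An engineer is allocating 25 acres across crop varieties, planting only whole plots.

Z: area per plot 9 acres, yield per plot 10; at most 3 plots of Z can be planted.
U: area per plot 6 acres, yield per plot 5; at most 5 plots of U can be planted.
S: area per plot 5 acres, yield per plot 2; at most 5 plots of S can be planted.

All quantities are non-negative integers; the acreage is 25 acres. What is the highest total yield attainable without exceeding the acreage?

25

Z has the best ratio (10/9); taking only Z gives at most 2×10 = 20 (stopped by the area limit).
Mixing does better — 2×Z and 1×U: area 24 ≤ 25, yield 2·10 + 1·5 = 25.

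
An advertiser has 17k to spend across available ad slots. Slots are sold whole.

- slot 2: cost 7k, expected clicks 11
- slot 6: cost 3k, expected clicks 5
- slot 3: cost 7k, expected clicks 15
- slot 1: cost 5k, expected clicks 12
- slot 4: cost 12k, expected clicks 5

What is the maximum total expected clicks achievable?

32

slot 2 + slot 6 + slot 3: cost 7 + 3 + 7 = 17 ≤ 17, expected clicks 11 + 5 + 15 = 31.
slot 6 + slot 3 + slot 1: cost 3 + 7 + 5 = 15 ≤ 17, expected clicks 5 + 15 + 12 = 32.
Best is slot 6, slot 3, and slot 1 with total expected clicks 32.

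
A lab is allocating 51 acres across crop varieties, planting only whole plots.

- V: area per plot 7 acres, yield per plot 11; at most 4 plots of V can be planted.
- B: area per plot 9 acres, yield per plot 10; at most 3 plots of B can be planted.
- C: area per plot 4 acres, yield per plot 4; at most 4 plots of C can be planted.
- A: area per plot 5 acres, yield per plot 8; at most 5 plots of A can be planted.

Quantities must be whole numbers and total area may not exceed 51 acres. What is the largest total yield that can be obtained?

77

This is a bounded integer knapsack.
Take 3×V, 1×C, and 5×A: area 50 ≤ 51, yield 3·11 + 1·4 + 5·8 = 77.
A has the best ratio (8/5) and is taken to its limit of 5; remaining capacity is filled optimally with the others.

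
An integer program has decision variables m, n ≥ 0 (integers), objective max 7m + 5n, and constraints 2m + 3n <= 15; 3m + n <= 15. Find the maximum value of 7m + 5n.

38

The continuous relaxation peaks at (4.29, 2.14) with value 40.71; rounding to a feasible lattice point costs some objective.
(m,n)=(4,2): 2·4+3·2=14≤15, 3·4+1·2=14≤15, objective 38.
(m,n)=(3,3): 2·3+3·3=15≤15, 3·3+1·3=12≤15, objective 36.
(m,n)=(4,1): 2·4+3·1=11≤15, 3·4+1·1=13≤15, objective 33.
(m,n)=(3,2): 2·3+3·2=12≤15, 3·3+1·2=11≤15, objective 31.
The best lattice point is (4,2), giving 38.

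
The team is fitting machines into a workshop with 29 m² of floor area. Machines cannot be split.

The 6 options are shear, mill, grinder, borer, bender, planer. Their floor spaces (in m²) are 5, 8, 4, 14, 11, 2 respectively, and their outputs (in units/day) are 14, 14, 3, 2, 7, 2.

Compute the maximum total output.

shear + mill + bender: floor space 5 + 8 + 11 = 24 ≤ 29, output 14 + 14 + 7 = 35.
shear + mill + bender + planer: floor space 5 + 8 + 11 + 2 = 26 ≤ 29, output 14 + 14 + 7 + 2 = 37.
shear + mill + grinder + bender: floor space 5 + 8 + 4 + 11 = 28 ≤ 29, output 14 + 14 + 3 + 7 = 38.
Best is shear, mill, grinder, and bender with total output 38.

38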